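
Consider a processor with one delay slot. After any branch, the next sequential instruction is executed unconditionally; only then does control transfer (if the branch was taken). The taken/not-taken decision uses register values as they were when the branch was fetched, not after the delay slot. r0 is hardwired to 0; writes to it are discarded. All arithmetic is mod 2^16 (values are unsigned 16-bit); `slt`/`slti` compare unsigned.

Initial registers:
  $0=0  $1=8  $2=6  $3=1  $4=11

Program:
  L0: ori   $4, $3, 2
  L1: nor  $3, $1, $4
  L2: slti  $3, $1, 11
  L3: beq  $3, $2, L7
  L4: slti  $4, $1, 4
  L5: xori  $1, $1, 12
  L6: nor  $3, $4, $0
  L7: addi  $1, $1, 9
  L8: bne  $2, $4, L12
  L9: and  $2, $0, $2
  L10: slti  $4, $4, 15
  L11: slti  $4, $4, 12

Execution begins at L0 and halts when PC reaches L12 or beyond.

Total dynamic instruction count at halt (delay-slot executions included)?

10

[0] ori   $4, $3, 2  →  {$0:0, $1:8, $2:6, $3:1, $4:3}
[1] nor  $3, $1, $4  →  {$0:0, $1:8, $2:6, $3:65524, $4:3}
[2] slti  $3, $1, 11  →  {$0:0, $1:8, $2:6, $3:1, $4:3}
[3] beq  $3, $2, L7  →  {$0:0, $1:8, $2:6, $3:1, $4:3}  ⟨branch fallthrough⟩
[4] slti  $4, $1, 4  →  {$0:0, $1:8, $2:6, $3:1, $4:0}
[5] xori  $1, $1, 12  →  {$0:0, $1:4, $2:6, $3:1, $4:0}
[6] nor  $3, $4, $0  →  {$0:0, $1:4, $2:6, $3:65535, $4:0}
[7] addi  $1, $1, 9  →  {$0:0, $1:13, $2:6, $3:65535, $4:0}
[8] bne  $2, $4, L12  →  {$0:0, $1:13, $2:6, $3:65535, $4:0}  ⟨branch taken⟩
[9] and  $2, $0, $2  →  {$0:0, $1:13, $2:0, $3:65535, $4:0}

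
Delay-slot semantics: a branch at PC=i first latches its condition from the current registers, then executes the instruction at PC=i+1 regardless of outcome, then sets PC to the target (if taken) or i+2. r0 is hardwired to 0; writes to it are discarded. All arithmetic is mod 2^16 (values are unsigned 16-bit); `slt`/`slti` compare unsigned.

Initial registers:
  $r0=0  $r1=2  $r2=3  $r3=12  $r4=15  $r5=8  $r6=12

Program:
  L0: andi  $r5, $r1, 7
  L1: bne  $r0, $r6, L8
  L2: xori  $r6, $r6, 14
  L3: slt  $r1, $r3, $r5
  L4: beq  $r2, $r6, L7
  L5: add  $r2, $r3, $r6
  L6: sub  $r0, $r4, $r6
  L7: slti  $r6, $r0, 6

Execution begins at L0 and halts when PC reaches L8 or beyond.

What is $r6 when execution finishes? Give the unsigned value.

#0 andi  $r5, $r1, 7 ; 0/2/3/12/15/2/12
#1 bne  $r0, $r6, L8 ; 0/2/3/12/15/2/12 ; →target
#2 xori  $r6, $r6, 14 ; 0/2/3/12/15/2/2

2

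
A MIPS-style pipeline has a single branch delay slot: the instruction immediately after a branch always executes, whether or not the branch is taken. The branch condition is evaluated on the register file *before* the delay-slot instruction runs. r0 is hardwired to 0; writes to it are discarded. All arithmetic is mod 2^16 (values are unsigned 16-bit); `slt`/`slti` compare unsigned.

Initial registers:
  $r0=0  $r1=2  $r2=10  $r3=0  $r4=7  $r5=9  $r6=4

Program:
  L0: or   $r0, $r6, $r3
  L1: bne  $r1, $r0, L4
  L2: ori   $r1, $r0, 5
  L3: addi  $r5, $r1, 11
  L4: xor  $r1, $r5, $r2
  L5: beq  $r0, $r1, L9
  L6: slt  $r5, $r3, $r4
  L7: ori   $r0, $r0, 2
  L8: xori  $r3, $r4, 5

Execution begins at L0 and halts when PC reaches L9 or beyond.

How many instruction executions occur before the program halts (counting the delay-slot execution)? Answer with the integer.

8

[0] or   $r0, $r6, $r3  →  {$r0:0, $r1:2, $r2:10, $r3:0, $r4:7, $r5:9, $r6:4}
[1] bne  $r1, $r0, L4  →  {$r0:0, $r1:2, $r2:10, $r3:0, $r4:7, $r5:9, $r6:4}  ⟨branch taken⟩
[2] ori   $r1, $r0, 5  →  {$r0:0, $r1:5, $r2:10, $r3:0, $r4:7, $r5:9, $r6:4}
[4] xor  $r1, $r5, $r2  →  {$r0:0, $r1:3, $r2:10, $r3:0, $r4:7, $r5:9, $r6:4}
[5] beq  $r0, $r1, L9  →  {$r0:0, $r1:3, $r2:10, $r3:0, $r4:7, $r5:9, $r6:4}  ⟨branch fallthrough⟩
[6] slt  $r5, $r3, $r4  →  {$r0:0, $r1:3, $r2:10, $r3:0, $r4:7, $r5:1, $r6:4}
[7] ori   $r0, $r0, 2  →  {$r0:0, $r1:3, $r2:10, $r3:0, $r4:7, $r5:1, $r6:4}
[8] xori  $r3, $r4, 5  →  {$r0:0, $r1:3, $r2:10, $r3:2, $r4:7, $r5:1, $r6:4}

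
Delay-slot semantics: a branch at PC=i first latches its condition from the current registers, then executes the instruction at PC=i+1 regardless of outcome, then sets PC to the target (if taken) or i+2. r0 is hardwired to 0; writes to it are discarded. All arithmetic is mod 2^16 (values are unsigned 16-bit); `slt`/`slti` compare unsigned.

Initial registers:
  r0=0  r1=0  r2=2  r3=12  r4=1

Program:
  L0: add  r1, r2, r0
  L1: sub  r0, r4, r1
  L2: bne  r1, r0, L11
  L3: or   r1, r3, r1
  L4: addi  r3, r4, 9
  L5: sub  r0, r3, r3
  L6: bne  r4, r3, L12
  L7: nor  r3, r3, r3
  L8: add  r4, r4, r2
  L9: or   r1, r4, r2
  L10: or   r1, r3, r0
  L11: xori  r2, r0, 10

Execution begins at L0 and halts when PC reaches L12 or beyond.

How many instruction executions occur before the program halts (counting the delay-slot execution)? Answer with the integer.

#0 add  r1, r2, r0 ; 0/2/2/12/1
#1 sub  r0, r4, r1 ; 0/2/2/12/1
#2 bne  r1, r0, L11 ; 0/2/2/12/1 ; →target
#3 or   r1, r3, r1 ; 0/14/2/12/1
#11 xori  r2, r0, 10 ; 0/14/10/12/1

5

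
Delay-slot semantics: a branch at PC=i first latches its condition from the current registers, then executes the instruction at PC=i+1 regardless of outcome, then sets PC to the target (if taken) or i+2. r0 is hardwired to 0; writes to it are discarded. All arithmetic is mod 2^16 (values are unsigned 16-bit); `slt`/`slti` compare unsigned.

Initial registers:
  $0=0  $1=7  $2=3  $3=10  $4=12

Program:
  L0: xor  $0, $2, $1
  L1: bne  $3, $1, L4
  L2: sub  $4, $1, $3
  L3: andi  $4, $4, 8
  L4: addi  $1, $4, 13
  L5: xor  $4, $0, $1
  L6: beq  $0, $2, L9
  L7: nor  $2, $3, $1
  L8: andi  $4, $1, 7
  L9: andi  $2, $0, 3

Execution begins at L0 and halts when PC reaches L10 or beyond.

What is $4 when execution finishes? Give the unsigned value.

2

[0] xor  $0, $2, $1  →  {$0:0, $1:7, $2:3, $3:10, $4:12}
[1] bne  $3, $1, L4  →  {$0:0, $1:7, $2:3, $3:10, $4:12}  ⟨branch taken⟩
[2] sub  $4, $1, $3  →  {$0:0, $1:7, $2:3, $3:10, $4:65533}
[4] addi  $1, $4, 13  →  {$0:0, $1:10, $2:3, $3:10, $4:65533}
[5] xor  $4, $0, $1  →  {$0:0, $1:10, $2:3, $3:10, $4:10}
[6] beq  $0, $2, L9  →  {$0:0, $1:10, $2:3, $3:10, $4:10}  ⟨branch fallthrough⟩
[7] nor  $2, $3, $1  →  {$0:0, $1:10, $2:65525, $3:10, $4:10}
[8] andi  $4, $1, 7  →  {$0:0, $1:10, $2:65525, $3:10, $4:2}
[9] andi  $2, $0, 3  →  {$0:0, $1:10, $2:0, $3:10, $4:2}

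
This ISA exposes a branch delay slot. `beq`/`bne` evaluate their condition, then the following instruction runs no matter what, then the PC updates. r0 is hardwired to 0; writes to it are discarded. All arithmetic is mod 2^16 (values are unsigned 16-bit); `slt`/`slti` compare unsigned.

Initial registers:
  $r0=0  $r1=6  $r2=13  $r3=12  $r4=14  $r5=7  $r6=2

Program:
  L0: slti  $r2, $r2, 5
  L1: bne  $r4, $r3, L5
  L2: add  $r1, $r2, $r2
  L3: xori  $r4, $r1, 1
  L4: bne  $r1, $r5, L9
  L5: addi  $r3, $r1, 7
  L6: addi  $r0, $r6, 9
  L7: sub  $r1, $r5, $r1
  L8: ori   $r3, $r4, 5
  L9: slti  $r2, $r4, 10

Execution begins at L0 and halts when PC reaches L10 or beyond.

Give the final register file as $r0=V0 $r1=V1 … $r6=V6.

$r0=0 $r1=7 $r2=0 $r3=15 $r4=14 $r5=7 $r6=2

[0] slti  $r2, $r2, 5  →  {$r0:0, $r1:6, $r2:0, $r3:12, $r4:14, $r5:7, $r6:2}
[1] bne  $r4, $r3, L5  →  {$r0:0, $r1:6, $r2:0, $r3:12, $r4:14, $r5:7, $r6:2}  ⟨branch taken⟩
[2] add  $r1, $r2, $r2  →  {$r0:0, $r1:0, $r2:0, $r3:12, $r4:14, $r5:7, $r6:2}
[5] addi  $r3, $r1, 7  →  {$r0:0, $r1:0, $r2:0, $r3:7, $r4:14, $r5:7, $r6:2}
[6] addi  $r0, $r6, 9  →  {$r0:0, $r1:0, $r2:0, $r3:7, $r4:14, $r5:7, $r6:2}
[7] sub  $r1, $r5, $r1  →  {$r0:0, $r1:7, $r2:0, $r3:7, $r4:14, $r5:7, $r6:2}
[8] ori   $r3, $r4, 5  →  {$r0:0, $r1:7, $r2:0, $r3:15, $r4:14, $r5:7, $r6:2}
[9] slti  $r2, $r4, 10  →  {$r0:0, $r1:7, $r2:0, $r3:15, $r4:14, $r5:7, $r6:2}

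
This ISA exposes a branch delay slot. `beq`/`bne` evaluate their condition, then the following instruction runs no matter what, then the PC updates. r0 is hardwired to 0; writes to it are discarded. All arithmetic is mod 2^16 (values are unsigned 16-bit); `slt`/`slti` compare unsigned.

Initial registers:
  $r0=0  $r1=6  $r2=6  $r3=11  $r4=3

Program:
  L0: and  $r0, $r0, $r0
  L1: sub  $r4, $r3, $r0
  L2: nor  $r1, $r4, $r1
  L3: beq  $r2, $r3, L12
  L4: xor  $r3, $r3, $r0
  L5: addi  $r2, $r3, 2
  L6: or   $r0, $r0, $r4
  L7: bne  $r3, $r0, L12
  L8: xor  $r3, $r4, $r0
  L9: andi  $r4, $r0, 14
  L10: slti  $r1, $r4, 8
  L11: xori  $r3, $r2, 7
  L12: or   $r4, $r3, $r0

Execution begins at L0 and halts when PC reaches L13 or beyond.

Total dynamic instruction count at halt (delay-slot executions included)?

10

  step pc=0: and  $r0, $r0, $r0  regs=(0,6,6,11,3)
  step pc=1: sub  $r4, $r3, $r0  regs=(0,6,6,11,11)
  step pc=2: nor  $r1, $r4, $r1  regs=(0,65520,6,11,11)
  step pc=3: beq  $r2, $r3, L12  cond=F  regs=(0,65520,6,11,11)
  step pc=4: xor  $r3, $r3, $r0  regs=(0,65520,6,11,11)
  step pc=5: addi  $r2, $r3, 2  regs=(0,65520,13,11,11)
  step pc=6: or   $r0, $r0, $r4  regs=(0,65520,13,11,11)
  step pc=7: bne  $r3, $r0, L12  cond=T  regs=(0,65520,13,11,11)
  step pc=8: xor  $r3, $r4, $r0  regs=(0,65520,13,11,11)
  step pc=12: or   $r4, $r3, $r0  regs=(0,65520,13,11,11)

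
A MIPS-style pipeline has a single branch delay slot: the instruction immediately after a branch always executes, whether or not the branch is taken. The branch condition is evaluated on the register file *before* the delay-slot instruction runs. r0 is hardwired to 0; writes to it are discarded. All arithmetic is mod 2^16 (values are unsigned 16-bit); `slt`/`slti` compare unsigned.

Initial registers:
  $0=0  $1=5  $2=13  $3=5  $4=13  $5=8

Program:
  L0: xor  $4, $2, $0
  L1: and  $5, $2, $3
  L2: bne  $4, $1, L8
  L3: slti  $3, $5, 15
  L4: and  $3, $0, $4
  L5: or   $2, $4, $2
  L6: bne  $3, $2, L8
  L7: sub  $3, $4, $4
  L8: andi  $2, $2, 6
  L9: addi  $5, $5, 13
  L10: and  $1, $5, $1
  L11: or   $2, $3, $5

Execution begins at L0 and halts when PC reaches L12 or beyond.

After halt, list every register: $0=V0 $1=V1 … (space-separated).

PC=0  xor  $4, $2, $0        | $0=0 $1=5 $2=13 $3=5 $4=13 $5=8
PC=1  and  $5, $2, $3        | $0=0 $1=5 $2=13 $3=5 $4=13 $5=5
PC=2  bne  $4, $1, L8        | $0=0 $1=5 $2=13 $3=5 $4=13 $5=5  [TAKEN]
PC=3  slti  $3, $5, 15       | $0=0 $1=5 $2=13 $3=1 $4=13 $5=5
PC=8  andi  $2, $2, 6        | $0=0 $1=5 $2=4 $3=1 $4=13 $5=5
PC=9  addi  $5, $5, 13       | $0=0 $1=5 $2=4 $3=1 $4=13 $5=18
PC=10 and  $1, $5, $1        | $0=0 $1=0 $2=4 $3=1 $4=13 $5=18
PC=11 or   $2, $3, $5        | $0=0 $1=0 $2=19 $3=1 $4=13 $5=18

$0=0 $1=0 $2=19 $3=1 $4=13 $5=18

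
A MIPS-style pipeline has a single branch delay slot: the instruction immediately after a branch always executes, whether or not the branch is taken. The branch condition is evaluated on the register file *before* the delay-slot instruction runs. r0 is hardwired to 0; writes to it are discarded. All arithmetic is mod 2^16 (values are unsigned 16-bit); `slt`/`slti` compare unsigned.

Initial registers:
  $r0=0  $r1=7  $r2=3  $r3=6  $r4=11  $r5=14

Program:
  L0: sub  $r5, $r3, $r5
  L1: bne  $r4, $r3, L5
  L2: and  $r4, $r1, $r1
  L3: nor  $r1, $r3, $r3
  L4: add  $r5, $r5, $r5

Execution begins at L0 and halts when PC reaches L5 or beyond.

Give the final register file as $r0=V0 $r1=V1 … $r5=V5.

$r0=0 $r1=7 $r2=3 $r3=6 $r4=7 $r5=65528

#0 sub  $r5, $r3, $r5 ; 0/7/3/6/11/65528
#1 bne  $r4, $r3, L5 ; 0/7/3/6/11/65528 ; →target
#2 and  $r4, $r1, $r1 ; 0/7/3/6/7/65528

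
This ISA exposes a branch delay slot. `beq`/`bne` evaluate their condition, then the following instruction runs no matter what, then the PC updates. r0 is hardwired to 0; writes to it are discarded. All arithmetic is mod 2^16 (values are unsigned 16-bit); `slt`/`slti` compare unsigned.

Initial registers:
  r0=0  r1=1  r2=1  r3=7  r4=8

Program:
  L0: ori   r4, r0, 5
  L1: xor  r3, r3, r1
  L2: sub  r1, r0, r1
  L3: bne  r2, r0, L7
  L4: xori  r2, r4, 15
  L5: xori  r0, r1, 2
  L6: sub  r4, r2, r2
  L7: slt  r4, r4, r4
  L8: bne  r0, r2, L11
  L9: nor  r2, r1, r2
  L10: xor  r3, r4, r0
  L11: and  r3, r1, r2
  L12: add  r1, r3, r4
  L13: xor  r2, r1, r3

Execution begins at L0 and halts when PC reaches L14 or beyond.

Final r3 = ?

PC=0  ori   r4, r0, 5        | r0=0 r1=1 r2=1 r3=7 r4=5
PC=1  xor  r3, r3, r1        | r0=0 r1=1 r2=1 r3=6 r4=5
PC=2  sub  r1, r0, r1        | r0=0 r1=65535 r2=1 r3=6 r4=5
PC=3  bne  r2, r0, L7        | r0=0 r1=65535 r2=1 r3=6 r4=5  [TAKEN]
PC=4  xori  r2, r4, 15       | r0=0 r1=65535 r2=10 r3=6 r4=5
PC=7  slt  r4, r4, r4        | r0=0 r1=65535 r2=10 r3=6 r4=0
PC=8  bne  r0, r2, L11       | r0=0 r1=65535 r2=10 r3=6 r4=0  [TAKEN]
PC=9  nor  r2, r1, r2        | r0=0 r1=65535 r2=0 r3=6 r4=0
PC=11 and  r3, r1, r2        | r0=0 r1=65535 r2=0 r3=0 r4=0
PC=12 add  r1, r3, r4        | r0=0 r1=0 r2=0 r3=0 r4=0
PC=13 xor  r2, r1, r3        | r0=0 r1=0 r2=0 r3=0 r4=0

0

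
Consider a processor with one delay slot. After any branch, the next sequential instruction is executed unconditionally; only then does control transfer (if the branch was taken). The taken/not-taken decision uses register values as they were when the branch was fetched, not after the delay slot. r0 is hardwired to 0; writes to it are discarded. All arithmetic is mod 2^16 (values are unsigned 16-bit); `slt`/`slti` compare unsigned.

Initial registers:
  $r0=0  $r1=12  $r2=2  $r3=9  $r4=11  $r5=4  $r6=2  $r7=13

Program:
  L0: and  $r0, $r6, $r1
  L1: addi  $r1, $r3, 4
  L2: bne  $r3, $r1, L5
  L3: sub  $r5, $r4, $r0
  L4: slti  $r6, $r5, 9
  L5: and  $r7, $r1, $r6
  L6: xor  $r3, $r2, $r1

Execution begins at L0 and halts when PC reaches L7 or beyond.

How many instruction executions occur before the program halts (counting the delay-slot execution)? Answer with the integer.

6

PC=0  and  $r0, $r6, $r1     | $r0=0 $r1=12 $r2=2 $r3=9 $r4=11 $r5=4 $r6=2 $r7=13
PC=1  addi  $r1, $r3, 4      | $r0=0 $r1=13 $r2=2 $r3=9 $r4=11 $r5=4 $r6=2 $r7=13
PC=2  bne  $r3, $r1, L5      | $r0=0 $r1=13 $r2=2 $r3=9 $r4=11 $r5=4 $r6=2 $r7=13  [TAKEN]
PC=3  sub  $r5, $r4, $r0     | $r0=0 $r1=13 $r2=2 $r3=9 $r4=11 $r5=11 $r6=2 $r7=13
PC=5  and  $r7, $r1, $r6     | $r0=0 $r1=13 $r2=2 $r3=9 $r4=11 $r5=11 $r6=2 $r7=0
PC=6  xor  $r3, $r2, $r1     | $r0=0 $r1=13 $r2=2 $r3=15 $r4=11 $r5=11 $r6=2 $r7=0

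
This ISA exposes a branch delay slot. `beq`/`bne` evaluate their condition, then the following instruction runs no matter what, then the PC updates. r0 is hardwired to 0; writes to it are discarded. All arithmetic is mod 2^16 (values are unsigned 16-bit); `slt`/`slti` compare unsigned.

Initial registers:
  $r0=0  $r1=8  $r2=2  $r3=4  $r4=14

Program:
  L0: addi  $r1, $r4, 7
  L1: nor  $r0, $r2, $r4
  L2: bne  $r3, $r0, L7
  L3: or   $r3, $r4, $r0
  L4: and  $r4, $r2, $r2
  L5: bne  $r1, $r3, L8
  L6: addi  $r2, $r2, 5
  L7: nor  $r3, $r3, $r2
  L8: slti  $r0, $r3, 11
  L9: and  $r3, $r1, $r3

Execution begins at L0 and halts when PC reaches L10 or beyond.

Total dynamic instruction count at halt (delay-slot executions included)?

[0] addi  $r1, $r4, 7  →  {$r0:0, $r1:21, $r2:2, $r3:4, $r4:14}
[1] nor  $r0, $r2, $r4  →  {$r0:0, $r1:21, $r2:2, $r3:4, $r4:14}
[2] bne  $r3, $r0, L7  →  {$r0:0, $r1:21, $r2:2, $r3:4, $r4:14}  ⟨branch taken⟩
[3] or   $r3, $r4, $r0  →  {$r0:0, $r1:21, $r2:2, $r3:14, $r4:14}
[7] nor  $r3, $r3, $r2  →  {$r0:0, $r1:21, $r2:2, $r3:65521, $r4:14}
[8] slti  $r0, $r3, 11  →  {$r0:0, $r1:21, $r2:2, $r3:65521, $r4:14}
[9] and  $r3, $r1, $r3  →  {$r0:0, $r1:21, $r2:2, $r3:17, $r4:14}

7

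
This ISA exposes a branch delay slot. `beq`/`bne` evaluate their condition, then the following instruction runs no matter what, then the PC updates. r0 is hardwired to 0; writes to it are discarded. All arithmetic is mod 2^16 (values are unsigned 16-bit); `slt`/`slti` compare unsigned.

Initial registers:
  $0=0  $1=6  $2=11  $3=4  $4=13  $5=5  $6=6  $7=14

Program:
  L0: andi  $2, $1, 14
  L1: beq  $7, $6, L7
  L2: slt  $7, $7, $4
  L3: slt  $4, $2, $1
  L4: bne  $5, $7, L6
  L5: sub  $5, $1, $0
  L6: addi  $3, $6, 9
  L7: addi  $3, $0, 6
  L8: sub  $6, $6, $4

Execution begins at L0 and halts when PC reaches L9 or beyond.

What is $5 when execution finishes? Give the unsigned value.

6

  step pc=0: andi  $2, $1, 14  regs=(0,6,6,4,13,5,6,14)
  step pc=1: beq  $7, $6, L7  cond=F  regs=(0,6,6,4,13,5,6,14)
  step pc=2: slt  $7, $7, $4  regs=(0,6,6,4,13,5,6,0)
  step pc=3: slt  $4, $2, $1  regs=(0,6,6,4,0,5,6,0)
  step pc=4: bne  $5, $7, L6  cond=T  regs=(0,6,6,4,0,5,6,0)
  step pc=5: sub  $5, $1, $0  regs=(0,6,6,4,0,6,6,0)
  step pc=6: addi  $3, $6, 9  regs=(0,6,6,15,0,6,6,0)
  step pc=7: addi  $3, $0, 6  regs=(0,6,6,6,0,6,6,0)
  step pc=8: sub  $6, $6, $4  regs=(0,6,6,6,0,6,6,0)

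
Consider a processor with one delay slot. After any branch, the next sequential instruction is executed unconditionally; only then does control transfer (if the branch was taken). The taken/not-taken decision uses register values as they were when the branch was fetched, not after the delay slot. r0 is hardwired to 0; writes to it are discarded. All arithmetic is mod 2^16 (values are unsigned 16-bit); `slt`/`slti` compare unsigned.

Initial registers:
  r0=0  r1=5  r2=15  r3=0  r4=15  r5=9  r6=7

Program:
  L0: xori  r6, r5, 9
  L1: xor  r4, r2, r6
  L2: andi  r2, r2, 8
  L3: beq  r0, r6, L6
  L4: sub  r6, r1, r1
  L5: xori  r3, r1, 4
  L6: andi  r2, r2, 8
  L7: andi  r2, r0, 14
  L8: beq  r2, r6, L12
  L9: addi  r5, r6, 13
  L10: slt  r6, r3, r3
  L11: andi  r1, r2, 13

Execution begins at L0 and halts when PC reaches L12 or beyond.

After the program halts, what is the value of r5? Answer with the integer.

#0 xori  r6, r5, 9 ; 0/5/15/0/15/9/0
#1 xor  r4, r2, r6 ; 0/5/15/0/15/9/0
#2 andi  r2, r2, 8 ; 0/5/8/0/15/9/0
#3 beq  r0, r6, L6 ; 0/5/8/0/15/9/0 ; →target
#4 sub  r6, r1, r1 ; 0/5/8/0/15/9/0
#6 andi  r2, r2, 8 ; 0/5/8/0/15/9/0
#7 andi  r2, r0, 14 ; 0/5/0/0/15/9/0
#8 beq  r2, r6, L12 ; 0/5/0/0/15/9/0 ; →target
#9 addi  r5, r6, 13 ; 0/5/0/0/15/13/0

13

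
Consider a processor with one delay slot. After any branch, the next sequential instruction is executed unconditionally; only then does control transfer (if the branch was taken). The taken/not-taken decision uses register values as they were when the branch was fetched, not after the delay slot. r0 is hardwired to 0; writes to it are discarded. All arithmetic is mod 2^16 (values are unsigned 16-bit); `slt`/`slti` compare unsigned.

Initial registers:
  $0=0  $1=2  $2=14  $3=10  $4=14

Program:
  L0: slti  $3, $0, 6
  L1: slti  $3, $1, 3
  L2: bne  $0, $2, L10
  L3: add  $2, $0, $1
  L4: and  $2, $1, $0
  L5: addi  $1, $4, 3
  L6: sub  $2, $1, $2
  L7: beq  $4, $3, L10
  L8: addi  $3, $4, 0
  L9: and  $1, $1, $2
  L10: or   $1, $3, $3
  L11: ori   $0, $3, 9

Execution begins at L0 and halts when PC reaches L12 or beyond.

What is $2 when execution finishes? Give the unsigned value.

[0] slti  $3, $0, 6  →  {$0:0, $1:2, $2:14, $3:1, $4:14}
[1] slti  $3, $1, 3  →  {$0:0, $1:2, $2:14, $3:1, $4:14}
[2] bne  $0, $2, L10  →  {$0:0, $1:2, $2:14, $3:1, $4:14}  ⟨branch taken⟩
[3] add  $2, $0, $1  →  {$0:0, $1:2, $2:2, $3:1, $4:14}
[10] or   $1, $3, $3  →  {$0:0, $1:1, $2:2, $3:1, $4:14}
[11] ori   $0, $3, 9  →  {$0:0, $1:1, $2:2, $3:1, $4:14}

2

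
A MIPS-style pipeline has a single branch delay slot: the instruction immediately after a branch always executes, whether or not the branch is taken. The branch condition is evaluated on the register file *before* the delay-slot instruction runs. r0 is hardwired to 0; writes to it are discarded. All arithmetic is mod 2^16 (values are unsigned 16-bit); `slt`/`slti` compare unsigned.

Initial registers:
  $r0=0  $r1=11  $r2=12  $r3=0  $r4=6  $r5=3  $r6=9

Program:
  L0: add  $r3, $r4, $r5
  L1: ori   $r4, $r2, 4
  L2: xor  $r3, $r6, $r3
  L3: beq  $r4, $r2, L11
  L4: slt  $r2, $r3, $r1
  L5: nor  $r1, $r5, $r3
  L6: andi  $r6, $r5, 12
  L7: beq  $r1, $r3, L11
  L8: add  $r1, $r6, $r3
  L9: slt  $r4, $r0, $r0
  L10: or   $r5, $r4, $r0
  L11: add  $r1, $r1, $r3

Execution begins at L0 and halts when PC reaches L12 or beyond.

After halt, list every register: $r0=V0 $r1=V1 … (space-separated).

$r0=0 $r1=11 $r2=1 $r3=0 $r4=12 $r5=3 $r6=9

  step pc=0: add  $r3, $r4, $r5  regs=(0,11,12,9,6,3,9)
  step pc=1: ori   $r4, $r2, 4  regs=(0,11,12,9,12,3,9)
  step pc=2: xor  $r3, $r6, $r3  regs=(0,11,12,0,12,3,9)
  step pc=3: beq  $r4, $r2, L11  cond=T  regs=(0,11,12,0,12,3,9)
  step pc=4: slt  $r2, $r3, $r1  regs=(0,11,1,0,12,3,9)
  step pc=11: add  $r1, $r1, $r3  regs=(0,11,1,0,12,3,9)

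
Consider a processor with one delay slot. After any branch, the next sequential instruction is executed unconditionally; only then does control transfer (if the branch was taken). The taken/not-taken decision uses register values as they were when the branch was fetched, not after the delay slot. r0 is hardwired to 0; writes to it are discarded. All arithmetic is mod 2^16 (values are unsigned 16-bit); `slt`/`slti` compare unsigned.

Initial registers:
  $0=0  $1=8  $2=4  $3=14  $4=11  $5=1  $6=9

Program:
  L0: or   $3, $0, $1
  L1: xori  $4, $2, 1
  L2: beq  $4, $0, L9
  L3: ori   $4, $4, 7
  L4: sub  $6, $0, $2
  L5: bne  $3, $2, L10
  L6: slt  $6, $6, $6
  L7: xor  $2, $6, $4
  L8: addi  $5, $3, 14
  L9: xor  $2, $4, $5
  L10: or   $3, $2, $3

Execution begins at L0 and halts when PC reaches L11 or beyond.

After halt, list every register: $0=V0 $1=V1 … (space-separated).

PC=0  or   $3, $0, $1        | $0=0 $1=8 $2=4 $3=8 $4=11 $5=1 $6=9
PC=1  xori  $4, $2, 1        | $0=0 $1=8 $2=4 $3=8 $4=5 $5=1 $6=9
PC=2  beq  $4, $0, L9        | $0=0 $1=8 $2=4 $3=8 $4=5 $5=1 $6=9  [not taken]
PC=3  ori   $4, $4, 7        | $0=0 $1=8 $2=4 $3=8 $4=7 $5=1 $6=9
PC=4  sub  $6, $0, $2        | $0=0 $1=8 $2=4 $3=8 $4=7 $5=1 $6=65532
PC=5  bne  $3, $2, L10       | $0=0 $1=8 $2=4 $3=8 $4=7 $5=1 $6=65532  [TAKEN]
PC=6  slt  $6, $6, $6        | $0=0 $1=8 $2=4 $3=8 $4=7 $5=1 $6=0
PC=10 or   $3, $2, $3        | $0=0 $1=8 $2=4 $3=12 $4=7 $5=1 $6=0

$0=0 $1=8 $2=4 $3=12 $4=7 $5=1 $6=0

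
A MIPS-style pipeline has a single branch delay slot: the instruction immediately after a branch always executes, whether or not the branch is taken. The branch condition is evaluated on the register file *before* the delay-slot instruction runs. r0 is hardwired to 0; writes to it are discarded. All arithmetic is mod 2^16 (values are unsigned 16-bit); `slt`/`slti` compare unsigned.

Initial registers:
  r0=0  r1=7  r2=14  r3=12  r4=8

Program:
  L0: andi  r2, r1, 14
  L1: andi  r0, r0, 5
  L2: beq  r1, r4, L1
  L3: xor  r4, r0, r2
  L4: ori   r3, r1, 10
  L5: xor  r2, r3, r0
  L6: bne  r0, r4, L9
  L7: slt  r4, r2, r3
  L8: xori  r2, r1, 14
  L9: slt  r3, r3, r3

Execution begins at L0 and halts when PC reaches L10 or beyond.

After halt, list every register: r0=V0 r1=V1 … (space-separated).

PC=0  andi  r2, r1, 14       | r0=0 r1=7 r2=6 r3=12 r4=8
PC=1  andi  r0, r0, 5        | r0=0 r1=7 r2=6 r3=12 r4=8
PC=2  beq  r1, r4, L1        | r0=0 r1=7 r2=6 r3=12 r4=8  [not taken]
PC=3  xor  r4, r0, r2        | r0=0 r1=7 r2=6 r3=12 r4=6
PC=4  ori   r3, r1, 10       | r0=0 r1=7 r2=6 r3=15 r4=6
PC=5  xor  r2, r3, r0        | r0=0 r1=7 r2=15 r3=15 r4=6
PC=6  bne  r0, r4, L9        | r0=0 r1=7 r2=15 r3=15 r4=6  [TAKEN]
PC=7  slt  r4, r2, r3        | r0=0 r1=7 r2=15 r3=15 r4=0
PC=9  slt  r3, r3, r3        | r0=0 r1=7 r2=15 r3=0 r4=0

r0=0 r1=7 r2=15 r3=0 r4=0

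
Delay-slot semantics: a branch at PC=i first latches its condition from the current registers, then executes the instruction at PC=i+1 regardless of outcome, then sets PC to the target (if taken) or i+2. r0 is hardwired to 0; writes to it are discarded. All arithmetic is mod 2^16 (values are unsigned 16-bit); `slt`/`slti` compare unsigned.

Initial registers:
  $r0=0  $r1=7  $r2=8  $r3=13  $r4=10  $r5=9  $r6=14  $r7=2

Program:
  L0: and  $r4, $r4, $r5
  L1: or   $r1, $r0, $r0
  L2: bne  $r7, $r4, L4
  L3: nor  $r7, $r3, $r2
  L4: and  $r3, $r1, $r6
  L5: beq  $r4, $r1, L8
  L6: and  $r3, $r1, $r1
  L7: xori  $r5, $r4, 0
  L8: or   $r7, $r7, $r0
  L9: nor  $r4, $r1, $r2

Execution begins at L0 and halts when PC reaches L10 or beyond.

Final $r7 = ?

65522

  step pc=0: and  $r4, $r4, $r5  regs=(0,7,8,13,8,9,14,2)
  step pc=1: or   $r1, $r0, $r0  regs=(0,0,8,13,8,9,14,2)
  step pc=2: bne  $r7, $r4, L4  cond=T  regs=(0,0,8,13,8,9,14,2)
  step pc=3: nor  $r7, $r3, $r2  regs=(0,0,8,13,8,9,14,65522)
  step pc=4: and  $r3, $r1, $r6  regs=(0,0,8,0,8,9,14,65522)
  step pc=5: beq  $r4, $r1, L8  cond=F  regs=(0,0,8,0,8,9,14,65522)
  step pc=6: and  $r3, $r1, $r1  regs=(0,0,8,0,8,9,14,65522)
  step pc=7: xori  $r5, $r4, 0  regs=(0,0,8,0,8,8,14,65522)
  step pc=8: or   $r7, $r7, $r0  regs=(0,0,8,0,8,8,14,65522)
  step pc=9: nor  $r4, $r1, $r2  regs=(0,0,8,0,65527,8,14,65522)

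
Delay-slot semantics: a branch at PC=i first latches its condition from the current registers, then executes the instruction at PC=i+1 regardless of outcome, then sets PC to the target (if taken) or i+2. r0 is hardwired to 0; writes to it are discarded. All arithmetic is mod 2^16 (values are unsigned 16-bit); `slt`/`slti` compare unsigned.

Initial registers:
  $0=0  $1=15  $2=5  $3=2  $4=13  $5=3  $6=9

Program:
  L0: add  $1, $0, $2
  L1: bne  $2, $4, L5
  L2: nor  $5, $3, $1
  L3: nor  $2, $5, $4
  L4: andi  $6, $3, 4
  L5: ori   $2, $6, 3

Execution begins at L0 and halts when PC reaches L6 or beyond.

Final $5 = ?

65528

#0 add  $1, $0, $2 ; 0/5/5/2/13/3/9
#1 bne  $2, $4, L5 ; 0/5/5/2/13/3/9 ; →target
#2 nor  $5, $3, $1 ; 0/5/5/2/13/65528/9
#5 ori   $2, $6, 3 ; 0/5/11/2/13/65528/9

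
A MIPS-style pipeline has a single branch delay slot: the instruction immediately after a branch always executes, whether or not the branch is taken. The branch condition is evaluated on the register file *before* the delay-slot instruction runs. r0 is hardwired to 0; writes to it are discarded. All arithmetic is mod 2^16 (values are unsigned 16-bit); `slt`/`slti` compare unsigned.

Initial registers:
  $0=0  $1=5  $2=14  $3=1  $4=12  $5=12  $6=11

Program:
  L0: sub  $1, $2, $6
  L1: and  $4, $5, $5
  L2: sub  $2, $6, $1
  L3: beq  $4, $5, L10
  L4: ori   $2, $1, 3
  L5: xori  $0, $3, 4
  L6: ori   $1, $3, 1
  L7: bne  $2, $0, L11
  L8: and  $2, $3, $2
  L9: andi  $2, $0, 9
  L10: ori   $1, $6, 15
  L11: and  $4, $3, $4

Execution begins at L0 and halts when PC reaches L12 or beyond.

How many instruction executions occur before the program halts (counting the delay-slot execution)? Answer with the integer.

7

[0] sub  $1, $2, $6  →  {$0:0, $1:3, $2:14, $3:1, $4:12, $5:12, $6:11}
[1] and  $4, $5, $5  →  {$0:0, $1:3, $2:14, $3:1, $4:12, $5:12, $6:11}
[2] sub  $2, $6, $1  →  {$0:0, $1:3, $2:8, $3:1, $4:12, $5:12, $6:11}
[3] beq  $4, $5, L10  →  {$0:0, $1:3, $2:8, $3:1, $4:12, $5:12, $6:11}  ⟨branch taken⟩
[4] ori   $2, $1, 3  →  {$0:0, $1:3, $2:3, $3:1, $4:12, $5:12, $6:11}
[10] ori   $1, $6, 15  →  {$0:0, $1:15, $2:3, $3:1, $4:12, $5:12, $6:11}
[11] and  $4, $3, $4  →  {$0:0, $1:15, $2:3, $3:1, $4:0, $5:12, $6:11}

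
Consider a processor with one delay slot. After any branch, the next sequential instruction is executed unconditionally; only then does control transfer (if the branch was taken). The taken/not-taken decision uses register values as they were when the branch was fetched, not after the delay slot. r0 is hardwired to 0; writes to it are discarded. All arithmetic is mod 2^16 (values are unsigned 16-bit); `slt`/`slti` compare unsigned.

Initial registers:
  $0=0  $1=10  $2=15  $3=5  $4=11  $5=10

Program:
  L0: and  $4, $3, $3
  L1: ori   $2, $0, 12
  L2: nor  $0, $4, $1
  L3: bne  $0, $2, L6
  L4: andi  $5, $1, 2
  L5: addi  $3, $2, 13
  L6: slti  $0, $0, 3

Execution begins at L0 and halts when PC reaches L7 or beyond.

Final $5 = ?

PC=0  and  $4, $3, $3        | $0=0 $1=10 $2=15 $3=5 $4=5 $5=10
PC=1  ori   $2, $0, 12       | $0=0 $1=10 $2=12 $3=5 $4=5 $5=10
PC=2  nor  $0, $4, $1        | $0=0 $1=10 $2=12 $3=5 $4=5 $5=10
PC=3  bne  $0, $2, L6        | $0=0 $1=10 $2=12 $3=5 $4=5 $5=10  [TAKEN]
PC=4  andi  $5, $1, 2        | $0=0 $1=10 $2=12 $3=5 $4=5 $5=2
PC=6  slti  $0, $0, 3        | $0=0 $1=10 $2=12 $3=5 $4=5 $5=2

2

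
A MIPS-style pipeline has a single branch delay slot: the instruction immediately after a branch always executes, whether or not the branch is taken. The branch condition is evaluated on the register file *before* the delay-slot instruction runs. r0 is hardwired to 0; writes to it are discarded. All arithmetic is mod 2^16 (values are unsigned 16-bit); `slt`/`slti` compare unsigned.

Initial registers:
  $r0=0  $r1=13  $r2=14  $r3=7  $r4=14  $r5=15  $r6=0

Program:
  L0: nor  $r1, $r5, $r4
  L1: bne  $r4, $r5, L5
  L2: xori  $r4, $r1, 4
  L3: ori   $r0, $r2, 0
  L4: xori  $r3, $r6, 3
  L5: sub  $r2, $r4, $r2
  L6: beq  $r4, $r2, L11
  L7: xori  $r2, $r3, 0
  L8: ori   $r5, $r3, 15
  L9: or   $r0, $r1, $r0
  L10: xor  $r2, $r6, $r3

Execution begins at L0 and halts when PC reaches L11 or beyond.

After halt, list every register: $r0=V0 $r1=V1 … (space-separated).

[0] nor  $r1, $r5, $r4  →  {$r0:0, $r1:65520, $r2:14, $r3:7, $r4:14, $r5:15, $r6:0}
[1] bne  $r4, $r5, L5  →  {$r0:0, $r1:65520, $r2:14, $r3:7, $r4:14, $r5:15, $r6:0}  ⟨branch taken⟩
[2] xori  $r4, $r1, 4  →  {$r0:0, $r1:65520, $r2:14, $r3:7, $r4:65524, $r5:15, $r6:0}
[5] sub  $r2, $r4, $r2  →  {$r0:0, $r1:65520, $r2:65510, $r3:7, $r4:65524, $r5:15, $r6:0}
[6] beq  $r4, $r2, L11  →  {$r0:0, $r1:65520, $r2:65510, $r3:7, $r4:65524, $r5:15, $r6:0}  ⟨branch fallthrough⟩
[7] xori  $r2, $r3, 0  →  {$r0:0, $r1:65520, $r2:7, $r3:7, $r4:65524, $r5:15, $r6:0}
[8] ori   $r5, $r3, 15  →  {$r0:0, $r1:65520, $r2:7, $r3:7, $r4:65524, $r5:15, $r6:0}
[9] or   $r0, $r1, $r0  →  {$r0:0, $r1:65520, $r2:7, $r3:7, $r4:65524, $r5:15, $r6:0}
[10] xor  $r2, $r6, $r3  →  {$r0:0, $r1:65520, $r2:7, $r3:7, $r4:65524, $r5:15, $r6:0}

$r0=0 $r1=65520 $r2=7 $r3=7 $r4=65524 $r5=15 $r6=0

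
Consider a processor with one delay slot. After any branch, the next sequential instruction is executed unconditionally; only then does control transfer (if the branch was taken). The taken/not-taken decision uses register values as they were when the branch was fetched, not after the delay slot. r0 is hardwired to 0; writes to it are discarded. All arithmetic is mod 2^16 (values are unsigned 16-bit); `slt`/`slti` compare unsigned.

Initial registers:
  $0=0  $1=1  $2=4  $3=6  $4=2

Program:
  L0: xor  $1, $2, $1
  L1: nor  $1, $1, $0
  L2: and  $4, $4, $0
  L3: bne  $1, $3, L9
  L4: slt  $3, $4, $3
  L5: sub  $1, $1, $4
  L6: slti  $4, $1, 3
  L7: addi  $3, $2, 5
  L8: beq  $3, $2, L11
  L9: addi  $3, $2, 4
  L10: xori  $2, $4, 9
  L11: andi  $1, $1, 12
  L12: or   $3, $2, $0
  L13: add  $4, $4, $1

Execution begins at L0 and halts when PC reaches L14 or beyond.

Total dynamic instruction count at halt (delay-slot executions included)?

  step pc=0: xor  $1, $2, $1  regs=(0,5,4,6,2)
  step pc=1: nor  $1, $1, $0  regs=(0,65530,4,6,2)
  step pc=2: and  $4, $4, $0  regs=(0,65530,4,6,0)
  step pc=3: bne  $1, $3, L9  cond=T  regs=(0,65530,4,6,0)
  step pc=4: slt  $3, $4, $3  regs=(0,65530,4,1,0)
  step pc=9: addi  $3, $2, 4  regs=(0,65530,4,8,0)
  step pc=10: xori  $2, $4, 9  regs=(0,65530,9,8,0)
  step pc=11: andi  $1, $1, 12  regs=(0,8,9,8,0)
  step pc=12: or   $3, $2, $0  regs=(0,8,9,9,0)
  step pc=13: add  $4, $4, $1  regs=(0,8,9,9,8)

10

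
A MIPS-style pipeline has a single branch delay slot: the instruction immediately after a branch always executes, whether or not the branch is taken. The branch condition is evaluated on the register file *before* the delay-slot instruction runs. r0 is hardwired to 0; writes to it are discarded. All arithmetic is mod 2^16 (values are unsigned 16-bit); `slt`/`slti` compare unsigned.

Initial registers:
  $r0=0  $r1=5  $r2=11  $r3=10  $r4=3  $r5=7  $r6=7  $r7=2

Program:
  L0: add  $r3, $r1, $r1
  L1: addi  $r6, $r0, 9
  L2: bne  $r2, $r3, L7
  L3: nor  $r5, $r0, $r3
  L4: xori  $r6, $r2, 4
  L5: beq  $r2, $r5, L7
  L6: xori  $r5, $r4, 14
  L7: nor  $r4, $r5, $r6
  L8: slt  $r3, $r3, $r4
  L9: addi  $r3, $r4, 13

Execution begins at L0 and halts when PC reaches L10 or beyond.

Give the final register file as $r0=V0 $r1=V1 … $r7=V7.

$r0=0 $r1=5 $r2=11 $r3=15 $r4=2 $r5=65525 $r6=9 $r7=2

[0] add  $r3, $r1, $r1  →  {$r0:0, $r1:5, $r2:11, $r3:10, $r4:3, $r5:7, $r6:7, $r7:2}
[1] addi  $r6, $r0, 9  →  {$r0:0, $r1:5, $r2:11, $r3:10, $r4:3, $r5:7, $r6:9, $r7:2}
[2] bne  $r2, $r3, L7  →  {$r0:0, $r1:5, $r2:11, $r3:10, $r4:3, $r5:7, $r6:9, $r7:2}  ⟨branch taken⟩
[3] nor  $r5, $r0, $r3  →  {$r0:0, $r1:5, $r2:11, $r3:10, $r4:3, $r5:65525, $r6:9, $r7:2}
[7] nor  $r4, $r5, $r6  →  {$r0:0, $r1:5, $r2:11, $r3:10, $r4:2, $r5:65525, $r6:9, $r7:2}
[8] slt  $r3, $r3, $r4  →  {$r0:0, $r1:5, $r2:11, $r3:0, $r4:2, $r5:65525, $r6:9, $r7:2}
[9] addi  $r3, $r4, 13  →  {$r0:0, $r1:5, $r2:11, $r3:15, $r4:2, $r5:65525, $r6:9, $r7:2}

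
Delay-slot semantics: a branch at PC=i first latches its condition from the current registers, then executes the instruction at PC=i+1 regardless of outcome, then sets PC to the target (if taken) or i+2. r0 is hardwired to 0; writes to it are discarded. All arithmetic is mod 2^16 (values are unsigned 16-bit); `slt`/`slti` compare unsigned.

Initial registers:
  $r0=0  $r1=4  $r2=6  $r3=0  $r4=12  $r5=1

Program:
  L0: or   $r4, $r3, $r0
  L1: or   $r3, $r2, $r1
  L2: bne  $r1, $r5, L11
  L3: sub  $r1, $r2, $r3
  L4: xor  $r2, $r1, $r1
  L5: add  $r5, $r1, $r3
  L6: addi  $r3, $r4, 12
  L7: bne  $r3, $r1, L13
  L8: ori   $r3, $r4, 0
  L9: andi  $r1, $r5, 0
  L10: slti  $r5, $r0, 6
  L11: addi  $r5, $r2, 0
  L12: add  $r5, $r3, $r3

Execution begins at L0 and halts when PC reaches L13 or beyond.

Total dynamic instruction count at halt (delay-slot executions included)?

PC=0  or   $r4, $r3, $r0     | $r0=0 $r1=4 $r2=6 $r3=0 $r4=0 $r5=1
PC=1  or   $r3, $r2, $r1     | $r0=0 $r1=4 $r2=6 $r3=6 $r4=0 $r5=1
PC=2  bne  $r1, $r5, L11     | $r0=0 $r1=4 $r2=6 $r3=6 $r4=0 $r5=1  [TAKEN]
PC=3  sub  $r1, $r2, $r3     | $r0=0 $r1=0 $r2=6 $r3=6 $r4=0 $r5=1
PC=11 addi  $r5, $r2, 0      | $r0=0 $r1=0 $r2=6 $r3=6 $r4=0 $r5=6
PC=12 add  $r5, $r3, $r3     | $r0=0 $r1=0 $r2=6 $r3=6 $r4=0 $r5=12

6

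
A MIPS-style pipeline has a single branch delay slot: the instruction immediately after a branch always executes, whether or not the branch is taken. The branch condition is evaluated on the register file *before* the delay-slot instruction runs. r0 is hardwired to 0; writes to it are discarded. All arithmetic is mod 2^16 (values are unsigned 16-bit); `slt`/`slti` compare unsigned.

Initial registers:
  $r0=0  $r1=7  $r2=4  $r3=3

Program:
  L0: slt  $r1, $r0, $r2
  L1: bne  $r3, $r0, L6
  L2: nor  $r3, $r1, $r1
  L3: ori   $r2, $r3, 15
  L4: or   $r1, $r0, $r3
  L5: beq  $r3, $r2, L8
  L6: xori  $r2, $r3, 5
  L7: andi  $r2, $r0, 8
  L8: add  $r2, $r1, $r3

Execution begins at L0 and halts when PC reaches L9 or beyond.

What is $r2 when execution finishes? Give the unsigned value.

PC=0  slt  $r1, $r0, $r2     | $r0=0 $r1=1 $r2=4 $r3=3
PC=1  bne  $r3, $r0, L6      | $r0=0 $r1=1 $r2=4 $r3=3  [TAKEN]
PC=2  nor  $r3, $r1, $r1     | $r0=0 $r1=1 $r2=4 $r3=65534
PC=6  xori  $r2, $r3, 5      | $r0=0 $r1=1 $r2=65531 $r3=65534
PC=7  andi  $r2, $r0, 8      | $r0=0 $r1=1 $r2=0 $r3=65534
PC=8  add  $r2, $r1, $r3     | $r0=0 $r1=1 $r2=65535 $r3=65534

65535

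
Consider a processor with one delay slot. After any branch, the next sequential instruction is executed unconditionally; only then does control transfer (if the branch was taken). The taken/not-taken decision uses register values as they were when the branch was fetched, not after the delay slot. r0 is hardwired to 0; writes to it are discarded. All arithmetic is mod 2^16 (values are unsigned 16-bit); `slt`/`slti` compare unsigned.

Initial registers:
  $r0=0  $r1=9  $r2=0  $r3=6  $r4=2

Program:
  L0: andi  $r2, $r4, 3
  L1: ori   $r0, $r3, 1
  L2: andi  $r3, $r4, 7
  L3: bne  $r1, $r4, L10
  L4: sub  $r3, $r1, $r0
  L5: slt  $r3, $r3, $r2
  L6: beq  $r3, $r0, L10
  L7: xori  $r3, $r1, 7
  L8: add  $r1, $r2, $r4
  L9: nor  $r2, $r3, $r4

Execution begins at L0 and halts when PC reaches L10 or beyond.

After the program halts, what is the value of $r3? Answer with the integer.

  step pc=0: andi  $r2, $r4, 3  regs=(0,9,2,6,2)
  step pc=1: ori   $r0, $r3, 1  regs=(0,9,2,6,2)
  step pc=2: andi  $r3, $r4, 7  regs=(0,9,2,2,2)
  step pc=3: bne  $r1, $r4, L10  cond=T  regs=(0,9,2,2,2)
  step pc=4: sub  $r3, $r1, $r0  regs=(0,9,2,9,2)

9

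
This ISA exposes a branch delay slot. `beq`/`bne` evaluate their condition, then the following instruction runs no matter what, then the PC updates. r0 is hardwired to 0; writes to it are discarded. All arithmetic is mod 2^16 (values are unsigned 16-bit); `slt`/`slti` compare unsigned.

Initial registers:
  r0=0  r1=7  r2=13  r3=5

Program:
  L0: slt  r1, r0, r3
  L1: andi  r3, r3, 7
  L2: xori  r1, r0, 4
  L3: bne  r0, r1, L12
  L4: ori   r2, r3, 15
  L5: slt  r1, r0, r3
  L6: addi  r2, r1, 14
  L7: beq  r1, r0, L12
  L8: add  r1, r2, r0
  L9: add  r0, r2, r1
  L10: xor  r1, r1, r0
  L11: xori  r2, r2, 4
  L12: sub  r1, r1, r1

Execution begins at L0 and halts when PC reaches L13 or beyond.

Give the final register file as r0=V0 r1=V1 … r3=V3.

#0 slt  r1, r0, r3 ; 0/1/13/5
#1 andi  r3, r3, 7 ; 0/1/13/5
#2 xori  r1, r0, 4 ; 0/4/13/5
#3 bne  r0, r1, L12 ; 0/4/13/5 ; →target
#4 ori   r2, r3, 15 ; 0/4/15/5
#12 sub  r1, r1, r1 ; 0/0/15/5

r0=0 r1=0 r2=15 r3=5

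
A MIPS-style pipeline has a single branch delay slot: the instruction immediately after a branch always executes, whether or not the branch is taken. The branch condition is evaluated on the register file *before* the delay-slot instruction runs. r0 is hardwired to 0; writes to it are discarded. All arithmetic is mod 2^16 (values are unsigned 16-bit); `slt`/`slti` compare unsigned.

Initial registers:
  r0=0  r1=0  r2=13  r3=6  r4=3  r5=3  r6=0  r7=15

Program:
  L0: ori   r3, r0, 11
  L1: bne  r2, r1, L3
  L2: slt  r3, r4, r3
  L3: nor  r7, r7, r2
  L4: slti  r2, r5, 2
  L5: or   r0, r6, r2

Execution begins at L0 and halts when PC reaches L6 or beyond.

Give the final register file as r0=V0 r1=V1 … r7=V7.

r0=0 r1=0 r2=0 r3=1 r4=3 r5=3 r6=0 r7=65520

PC=0  ori   r3, r0, 11       | r0=0 r1=0 r2=13 r3=11 r4=3 r5=3 r6=0 r7=15
PC=1  bne  r2, r1, L3        | r0=0 r1=0 r2=13 r3=11 r4=3 r5=3 r6=0 r7=15  [TAKEN]
PC=2  slt  r3, r4, r3        | r0=0 r1=0 r2=13 r3=1 r4=3 r5=3 r6=0 r7=15
PC=3  nor  r7, r7, r2        | r0=0 r1=0 r2=13 r3=1 r4=3 r5=3 r6=0 r7=65520
PC=4  slti  r2, r5, 2        | r0=0 r1=0 r2=0 r3=1 r4=3 r5=3 r6=0 r7=65520
PC=5  or   r0, r6, r2        | r0=0 r1=0 r2=0 r3=1 r4=3 r5=3 r6=0 r7=65520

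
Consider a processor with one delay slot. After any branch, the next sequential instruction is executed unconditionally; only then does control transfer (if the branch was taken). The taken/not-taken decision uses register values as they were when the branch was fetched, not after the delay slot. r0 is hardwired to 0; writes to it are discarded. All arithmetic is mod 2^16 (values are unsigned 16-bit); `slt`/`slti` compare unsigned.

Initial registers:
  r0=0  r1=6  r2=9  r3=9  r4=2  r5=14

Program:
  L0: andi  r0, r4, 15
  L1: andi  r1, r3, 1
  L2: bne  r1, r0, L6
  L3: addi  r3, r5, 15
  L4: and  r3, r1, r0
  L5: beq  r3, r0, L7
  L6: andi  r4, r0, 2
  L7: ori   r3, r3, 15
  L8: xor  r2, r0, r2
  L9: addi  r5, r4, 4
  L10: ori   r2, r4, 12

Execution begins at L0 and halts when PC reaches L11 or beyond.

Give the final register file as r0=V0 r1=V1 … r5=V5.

r0=0 r1=1 r2=12 r3=31 r4=0 r5=4

PC=0  andi  r0, r4, 15       | r0=0 r1=6 r2=9 r3=9 r4=2 r5=14
PC=1  andi  r1, r3, 1        | r0=0 r1=1 r2=9 r3=9 r4=2 r5=14
PC=2  bne  r1, r0, L6        | r0=0 r1=1 r2=9 r3=9 r4=2 r5=14  [TAKEN]
PC=3  addi  r3, r5, 15       | r0=0 r1=1 r2=9 r3=29 r4=2 r5=14
PC=6  andi  r4, r0, 2        | r0=0 r1=1 r2=9 r3=29 r4=0 r5=14
PC=7  ori   r3, r3, 15       | r0=0 r1=1 r2=9 r3=31 r4=0 r5=14
PC=8  xor  r2, r0, r2        | r0=0 r1=1 r2=9 r3=31 r4=0 r5=14
PC=9  addi  r5, r4, 4        | r0=0 r1=1 r2=9 r3=31 r4=0 r5=4
PC=10 ori   r2, r4, 12       | r0=0 r1=1 r2=12 r3=31 r4=0 r5=4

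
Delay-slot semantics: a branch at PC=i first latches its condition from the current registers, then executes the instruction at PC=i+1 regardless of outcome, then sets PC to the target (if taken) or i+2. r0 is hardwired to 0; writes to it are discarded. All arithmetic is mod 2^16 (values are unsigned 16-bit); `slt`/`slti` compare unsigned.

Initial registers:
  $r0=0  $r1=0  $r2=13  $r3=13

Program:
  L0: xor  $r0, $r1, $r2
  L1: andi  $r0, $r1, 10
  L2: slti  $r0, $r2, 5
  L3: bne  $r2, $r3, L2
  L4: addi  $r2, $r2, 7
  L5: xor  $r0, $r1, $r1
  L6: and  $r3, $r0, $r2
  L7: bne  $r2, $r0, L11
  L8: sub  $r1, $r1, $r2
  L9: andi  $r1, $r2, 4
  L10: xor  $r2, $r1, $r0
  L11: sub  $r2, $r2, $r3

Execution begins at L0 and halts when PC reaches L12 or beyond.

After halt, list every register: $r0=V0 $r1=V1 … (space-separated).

PC=0  xor  $r0, $r1, $r2     | $r0=0 $r1=0 $r2=13 $r3=13
PC=1  andi  $r0, $r1, 10     | $r0=0 $r1=0 $r2=13 $r3=13
PC=2  slti  $r0, $r2, 5      | $r0=0 $r1=0 $r2=13 $r3=13
PC=3  bne  $r2, $r3, L2      | $r0=0 $r1=0 $r2=13 $r3=13  [not taken]
PC=4  addi  $r2, $r2, 7      | $r0=0 $r1=0 $r2=20 $r3=13
PC=5  xor  $r0, $r1, $r1     | $r0=0 $r1=0 $r2=20 $r3=13
PC=6  and  $r3, $r0, $r2     | $r0=0 $r1=0 $r2=20 $r3=0
PC=7  bne  $r2, $r0, L11     | $r0=0 $r1=0 $r2=20 $r3=0  [TAKEN]
PC=8  sub  $r1, $r1, $r2     | $r0=0 $r1=65516 $r2=20 $r3=0
PC=11 sub  $r2, $r2, $r3     | $r0=0 $r1=65516 $r2=20 $r3=0

$r0=0 $r1=65516 $r2=20 $r3=0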